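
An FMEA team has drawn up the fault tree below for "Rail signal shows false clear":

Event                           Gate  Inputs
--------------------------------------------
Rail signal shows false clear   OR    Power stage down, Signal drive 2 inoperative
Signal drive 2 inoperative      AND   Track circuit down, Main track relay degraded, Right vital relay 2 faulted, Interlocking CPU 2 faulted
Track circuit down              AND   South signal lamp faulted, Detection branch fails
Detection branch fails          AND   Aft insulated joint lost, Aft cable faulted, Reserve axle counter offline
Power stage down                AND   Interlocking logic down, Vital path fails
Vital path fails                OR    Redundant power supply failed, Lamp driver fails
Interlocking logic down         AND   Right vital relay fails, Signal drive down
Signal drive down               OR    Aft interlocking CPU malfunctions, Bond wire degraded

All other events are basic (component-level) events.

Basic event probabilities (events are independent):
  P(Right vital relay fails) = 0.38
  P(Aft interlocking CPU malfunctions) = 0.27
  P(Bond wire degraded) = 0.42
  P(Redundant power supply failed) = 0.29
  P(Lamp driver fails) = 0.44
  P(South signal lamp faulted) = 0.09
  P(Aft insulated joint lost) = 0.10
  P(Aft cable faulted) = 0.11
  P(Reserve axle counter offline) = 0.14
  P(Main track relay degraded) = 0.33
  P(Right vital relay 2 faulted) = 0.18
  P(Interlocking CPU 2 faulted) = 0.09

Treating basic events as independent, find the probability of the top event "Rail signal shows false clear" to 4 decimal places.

P(Signal drive down) [OR] = 1 − (1−0.27) × (1−0.42) = 0.576600
P(Interlocking logic down) [AND] = 0.38 × 0.576600 = 0.219108
P(Vital path fails) [OR] = 1 − (1−0.29) × (1−0.44) = 0.602400
P(Power stage down) [AND] = 0.219108 × 0.602400 = 0.131991
P(Detection branch fails) [AND] = 0.10 × 0.11 × 0.14 = 0.001540
P(Track circuit down) [AND] = 0.09 × 0.001540 = 0.000139
P(Signal drive 2 inoperative) [AND] = 0.000139 × 0.33 × 0.18 × 0.09 = 0.000001
P(Rail signal shows false clear) [OR] = 1 − (1−0.131991) × (1−0.000001) = 0.131992
Rounded to 4 decimal places: P(Rail signal shows false clear) ≈ 0.1320.

0.1320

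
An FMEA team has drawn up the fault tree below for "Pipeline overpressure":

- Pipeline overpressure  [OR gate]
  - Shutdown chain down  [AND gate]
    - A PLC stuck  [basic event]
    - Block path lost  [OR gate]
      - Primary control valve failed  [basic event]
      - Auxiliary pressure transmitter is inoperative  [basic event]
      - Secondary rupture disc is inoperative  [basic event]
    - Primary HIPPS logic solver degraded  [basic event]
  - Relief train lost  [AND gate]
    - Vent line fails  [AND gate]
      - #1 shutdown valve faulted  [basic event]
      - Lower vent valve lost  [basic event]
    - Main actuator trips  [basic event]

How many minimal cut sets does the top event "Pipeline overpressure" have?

Block path lost [OR]: union of children's cut sets → 3 cut set(s).
Shutdown chain down [AND]: one cut set from each child combined → 1 × 3 × 1 = 3 cut set(s).
Vent line fails [AND]: one cut set from each child combined → 1 × 1 = 1 cut set(s).
Relief train lost [AND]: one cut set from each child combined → 1 × 1 = 1 cut set(s).
Pipeline overpressure [OR]: union of children's cut sets → 4 cut set(s).
Minimal cut sets: {A PLC stuck, Primary HIPPS logic solver degraded, Primary control valve failed}; {A PLC stuck, Auxiliary pressure transmitter is inoperative, Primary HIPPS logic solver degraded}; {A PLC stuck, Primary HIPPS logic solver degraded, Secondary rupture disc is inoperative}; {#1 shutdown valve faulted, Lower vent valve lost, Main actuator trips}.

4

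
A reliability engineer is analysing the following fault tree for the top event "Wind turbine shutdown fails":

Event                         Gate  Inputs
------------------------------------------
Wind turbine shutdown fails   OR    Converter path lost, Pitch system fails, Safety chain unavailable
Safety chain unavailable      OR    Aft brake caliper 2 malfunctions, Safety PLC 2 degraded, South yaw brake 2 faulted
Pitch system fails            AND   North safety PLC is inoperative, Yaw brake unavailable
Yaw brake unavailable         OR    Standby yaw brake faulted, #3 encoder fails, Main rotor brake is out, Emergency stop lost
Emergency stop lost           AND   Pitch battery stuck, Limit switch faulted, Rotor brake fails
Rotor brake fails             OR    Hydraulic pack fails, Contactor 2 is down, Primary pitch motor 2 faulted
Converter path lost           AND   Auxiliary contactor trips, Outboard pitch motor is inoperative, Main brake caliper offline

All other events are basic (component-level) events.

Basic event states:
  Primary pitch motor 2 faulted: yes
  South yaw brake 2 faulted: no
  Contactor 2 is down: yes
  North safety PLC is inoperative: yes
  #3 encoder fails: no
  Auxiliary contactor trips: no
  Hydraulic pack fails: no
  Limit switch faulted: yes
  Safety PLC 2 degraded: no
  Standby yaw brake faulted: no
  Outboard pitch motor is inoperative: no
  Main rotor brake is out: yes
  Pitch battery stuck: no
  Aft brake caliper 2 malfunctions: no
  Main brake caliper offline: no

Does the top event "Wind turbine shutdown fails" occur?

Yes

Converter path lost [AND]: Auxiliary contactor trips=not, Outboard pitch motor is inoperative=not, Main brake caliper offline=not → not all inputs occur → does not occur.
Rotor brake fails [OR]: Hydraulic pack fails=not, Contactor 2 is down=occurs, Primary pitch motor 2 faulted=occurs → at least one input occurs → occurs.
Emergency stop lost [AND]: Pitch battery stuck=not, Limit switch faulted=occurs, Rotor brake fails=occurs → not all inputs occur → does not occur.
Yaw brake unavailable [OR]: Standby yaw brake faulted=not, #3 encoder fails=not, Main rotor brake is out=occurs, Emergency stop lost=not → at least one input occurs → occurs.
Pitch system fails [AND]: North safety PLC is inoperative=occurs, Yaw brake unavailable=occurs → all inputs occur → occurs.
Safety chain unavailable [OR]: Aft brake caliper 2 malfunctions=not, Safety PLC 2 degraded=not, South yaw brake 2 faulted=not → no input occurs → does not occur.
Wind turbine shutdown fails [OR]: Converter path lost=not, Pitch system fails=occurs, Safety chain unavailable=not → at least one input occurs → occurs.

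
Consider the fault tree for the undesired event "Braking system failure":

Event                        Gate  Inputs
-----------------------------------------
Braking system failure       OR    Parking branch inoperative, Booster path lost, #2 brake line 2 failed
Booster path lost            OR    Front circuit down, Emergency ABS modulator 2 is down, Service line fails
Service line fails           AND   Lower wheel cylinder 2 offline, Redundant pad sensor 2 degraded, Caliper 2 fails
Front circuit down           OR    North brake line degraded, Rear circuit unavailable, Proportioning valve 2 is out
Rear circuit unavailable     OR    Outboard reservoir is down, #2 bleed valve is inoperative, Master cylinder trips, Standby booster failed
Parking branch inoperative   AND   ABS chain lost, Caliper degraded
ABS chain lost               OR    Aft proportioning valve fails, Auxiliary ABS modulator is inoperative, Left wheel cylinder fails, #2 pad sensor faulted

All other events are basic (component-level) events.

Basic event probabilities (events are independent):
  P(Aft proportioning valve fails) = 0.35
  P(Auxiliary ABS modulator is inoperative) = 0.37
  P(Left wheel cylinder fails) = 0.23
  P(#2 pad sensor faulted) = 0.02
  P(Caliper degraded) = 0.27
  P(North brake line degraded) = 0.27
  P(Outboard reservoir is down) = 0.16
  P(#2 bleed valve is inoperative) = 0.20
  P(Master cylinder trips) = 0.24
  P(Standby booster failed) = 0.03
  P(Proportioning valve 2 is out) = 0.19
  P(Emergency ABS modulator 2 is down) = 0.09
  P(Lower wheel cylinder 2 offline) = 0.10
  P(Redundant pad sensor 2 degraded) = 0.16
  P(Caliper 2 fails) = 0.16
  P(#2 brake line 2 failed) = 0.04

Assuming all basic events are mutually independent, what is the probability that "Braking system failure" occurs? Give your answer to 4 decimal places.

P(ABS chain lost) [OR] = 1 − (1−0.35) × (1−0.37) × (1−0.23) × (1−0.02) = 0.690991
P(Parking branch inoperative) [AND] = 0.690991 × 0.27 = 0.186568
P(Rear circuit unavailable) [OR] = 1 − (1−0.16) × (1−0.20) × (1−0.24) × (1−0.03) = 0.504602
P(Front circuit down) [OR] = 1 − (1−0.27) × (1−0.504602) × (1−0.19) = 0.707071
P(Service line fails) [AND] = 0.10 × 0.16 × 0.16 = 0.002560
P(Booster path lost) [OR] = 1 − (1−0.707071) × (1−0.09) × (1−0.002560) = 0.734117
P(Braking system failure) [OR] = 1 − (1−0.186568) × (1−0.734117) × (1−0.04) = 0.792373
Rounded to 4 decimal places: P(Braking system failure) ≈ 0.7924.

0.7924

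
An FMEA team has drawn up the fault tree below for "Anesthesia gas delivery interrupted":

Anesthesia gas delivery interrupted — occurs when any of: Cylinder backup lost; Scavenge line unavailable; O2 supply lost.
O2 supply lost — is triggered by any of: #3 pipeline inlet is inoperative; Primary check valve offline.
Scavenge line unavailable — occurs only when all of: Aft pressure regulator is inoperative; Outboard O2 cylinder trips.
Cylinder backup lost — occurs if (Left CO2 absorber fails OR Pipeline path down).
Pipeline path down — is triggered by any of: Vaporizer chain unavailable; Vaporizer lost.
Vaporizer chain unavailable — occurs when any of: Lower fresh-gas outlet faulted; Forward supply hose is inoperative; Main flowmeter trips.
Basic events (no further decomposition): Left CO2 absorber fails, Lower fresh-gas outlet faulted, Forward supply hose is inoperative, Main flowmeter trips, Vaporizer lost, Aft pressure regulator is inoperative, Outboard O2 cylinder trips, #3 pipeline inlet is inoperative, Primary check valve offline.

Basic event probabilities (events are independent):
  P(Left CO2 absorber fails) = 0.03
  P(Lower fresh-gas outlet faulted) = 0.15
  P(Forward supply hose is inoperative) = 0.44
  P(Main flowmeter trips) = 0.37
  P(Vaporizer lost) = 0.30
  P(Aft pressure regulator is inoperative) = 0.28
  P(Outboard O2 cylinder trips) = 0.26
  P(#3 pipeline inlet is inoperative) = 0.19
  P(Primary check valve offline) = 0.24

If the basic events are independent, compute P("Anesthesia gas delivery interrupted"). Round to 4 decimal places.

0.8838

P(Vaporizer chain unavailable) [OR] = 1 − (1−0.15) × (1−0.44) × (1−0.37) = 0.700120
P(Pipeline path down) [OR] = 1 − (1−0.700120) × (1−0.30) = 0.790084
P(Cylinder backup lost) [OR] = 1 − (1−0.03) × (1−0.790084) = 0.796381
P(Scavenge line unavailable) [AND] = 0.28 × 0.26 = 0.072800
P(O2 supply lost) [OR] = 1 − (1−0.19) × (1−0.24) = 0.384400
P(Anesthesia gas delivery interrupted) [OR] = 1 − (1−0.796381) × (1−0.072800) × (1−0.384400) = 0.883777
Rounded to 4 decimal places: P(Anesthesia gas delivery interrupted) ≈ 0.8838.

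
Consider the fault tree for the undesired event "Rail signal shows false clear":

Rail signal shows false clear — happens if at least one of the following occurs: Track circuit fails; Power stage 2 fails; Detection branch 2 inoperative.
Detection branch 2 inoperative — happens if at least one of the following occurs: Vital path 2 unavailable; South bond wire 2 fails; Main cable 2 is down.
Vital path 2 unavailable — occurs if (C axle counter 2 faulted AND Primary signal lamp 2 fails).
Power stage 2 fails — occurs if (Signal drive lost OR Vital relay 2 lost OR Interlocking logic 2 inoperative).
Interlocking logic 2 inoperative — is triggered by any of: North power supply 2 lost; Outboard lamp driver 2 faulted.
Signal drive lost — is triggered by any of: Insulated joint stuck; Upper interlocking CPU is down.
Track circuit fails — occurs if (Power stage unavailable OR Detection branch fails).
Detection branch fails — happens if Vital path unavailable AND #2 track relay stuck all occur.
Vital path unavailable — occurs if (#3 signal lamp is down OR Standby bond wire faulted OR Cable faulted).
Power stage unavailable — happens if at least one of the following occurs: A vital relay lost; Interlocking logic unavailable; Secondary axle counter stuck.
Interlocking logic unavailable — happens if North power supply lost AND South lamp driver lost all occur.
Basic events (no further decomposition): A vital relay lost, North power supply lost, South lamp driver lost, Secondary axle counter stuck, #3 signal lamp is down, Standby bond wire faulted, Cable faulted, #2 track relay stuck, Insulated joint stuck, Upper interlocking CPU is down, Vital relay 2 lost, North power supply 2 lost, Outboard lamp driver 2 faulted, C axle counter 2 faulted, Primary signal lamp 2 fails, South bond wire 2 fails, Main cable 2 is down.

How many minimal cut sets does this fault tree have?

Interlocking logic unavailable [AND]: one cut set from each child combined → 1 × 1 = 1 cut set(s).
Power stage unavailable [OR]: union of children's cut sets → 3 cut set(s).
Vital path unavailable [OR]: union of children's cut sets → 3 cut set(s).
Detection branch fails [AND]: one cut set from each child combined → 3 × 1 = 3 cut set(s).
Track circuit fails [OR]: union of children's cut sets → 6 cut set(s).
Signal drive lost [OR]: union of children's cut sets → 2 cut set(s).
Interlocking logic 2 inoperative [OR]: union of children's cut sets → 2 cut set(s).
Power stage 2 fails [OR]: union of children's cut sets → 5 cut set(s).
Vital path 2 unavailable [AND]: one cut set from each child combined → 1 × 1 = 1 cut set(s).
Detection branch 2 inoperative [OR]: union of children's cut sets → 3 cut set(s).
Rail signal shows false clear [OR]: union of children's cut sets → 14 cut set(s).

14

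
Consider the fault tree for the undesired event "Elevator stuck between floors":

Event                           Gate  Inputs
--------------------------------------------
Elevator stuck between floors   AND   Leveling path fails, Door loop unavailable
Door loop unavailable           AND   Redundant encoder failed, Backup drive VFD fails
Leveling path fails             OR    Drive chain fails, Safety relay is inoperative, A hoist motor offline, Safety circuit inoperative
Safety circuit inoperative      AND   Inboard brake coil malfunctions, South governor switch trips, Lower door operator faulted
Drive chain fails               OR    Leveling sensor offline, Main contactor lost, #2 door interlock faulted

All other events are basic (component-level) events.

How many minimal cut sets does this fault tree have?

Drive chain fails [OR]: union of children's cut sets → 3 cut set(s).
Safety circuit inoperative [AND]: one cut set from each child combined → 1 × 1 × 1 = 1 cut set(s).
Leveling path fails [OR]: union of children's cut sets → 6 cut set(s).
Door loop unavailable [AND]: one cut set from each child combined → 1 × 1 = 1 cut set(s).
Elevator stuck between floors [AND]: one cut set from each child combined → 6 × 1 = 6 cut set(s).
Minimal cut sets: {Backup drive VFD fails, Leveling sensor offline, Redundant encoder failed}; {Backup drive VFD fails, Main contactor lost, Redundant encoder failed}; {#2 door interlock faulted, Backup drive VFD fails, Redundant encoder failed}; {Backup drive VFD fails, Redundant encoder failed, Safety relay is inoperative}; {A hoist motor offline, Backup drive VFD fails, Redundant encoder failed}; {Backup drive VFD fails, Inboard brake coil malfunctions, Lower door operator faulted, Redundant encoder failed, South governor switch trips}.

6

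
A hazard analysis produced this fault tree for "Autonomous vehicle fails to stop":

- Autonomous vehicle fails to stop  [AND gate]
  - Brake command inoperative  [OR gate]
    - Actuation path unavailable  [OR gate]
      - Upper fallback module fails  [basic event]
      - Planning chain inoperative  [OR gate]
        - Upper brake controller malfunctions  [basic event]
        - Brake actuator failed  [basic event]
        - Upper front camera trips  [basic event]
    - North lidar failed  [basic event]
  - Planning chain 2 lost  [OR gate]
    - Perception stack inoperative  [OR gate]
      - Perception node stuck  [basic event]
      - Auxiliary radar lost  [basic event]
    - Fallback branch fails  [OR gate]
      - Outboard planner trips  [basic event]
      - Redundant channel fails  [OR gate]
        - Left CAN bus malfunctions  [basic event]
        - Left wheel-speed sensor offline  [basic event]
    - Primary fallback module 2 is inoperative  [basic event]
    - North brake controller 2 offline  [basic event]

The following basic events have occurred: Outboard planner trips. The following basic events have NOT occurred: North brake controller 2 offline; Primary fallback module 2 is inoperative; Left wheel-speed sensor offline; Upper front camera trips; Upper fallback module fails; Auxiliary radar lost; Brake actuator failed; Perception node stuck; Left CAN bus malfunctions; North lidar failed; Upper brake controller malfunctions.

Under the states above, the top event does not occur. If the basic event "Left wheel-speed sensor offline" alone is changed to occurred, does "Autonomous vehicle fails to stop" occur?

No

Counterfactual: set "Left wheel-speed sensor offline" to occurred.
Planning chain inoperative [OR]: Upper brake controller malfunctions=not, Brake actuator failed=not, Upper front camera trips=not → no input occurs → does not occur.
Actuation path unavailable [OR]: Upper fallback module fails=not, Planning chain inoperative=not → no input occurs → does not occur.
Brake command inoperative [OR]: Actuation path unavailable=not, North lidar failed=not → no input occurs → does not occur.
Perception stack inoperative [OR]: Perception node stuck=not, Auxiliary radar lost=not → no input occurs → does not occur.
Redundant channel fails [OR]: Left CAN bus malfunctions=not, Left wheel-speed sensor offline=occurs → at least one input occurs → occurs.
Fallback branch fails [OR]: Outboard planner trips=occurs, Redundant channel fails=occurs → at least one input occurs → occurs.
Planning chain 2 lost [OR]: Perception stack inoperative=not, Fallback branch fails=occurs, Primary fallback module 2 is inoperative=not, North brake controller 2 offline=not → at least one input occurs → occurs.
Autonomous vehicle fails to stop [AND]: Brake command inoperative=not, Planning chain 2 lost=occurs → not all inputs occur → does not occur.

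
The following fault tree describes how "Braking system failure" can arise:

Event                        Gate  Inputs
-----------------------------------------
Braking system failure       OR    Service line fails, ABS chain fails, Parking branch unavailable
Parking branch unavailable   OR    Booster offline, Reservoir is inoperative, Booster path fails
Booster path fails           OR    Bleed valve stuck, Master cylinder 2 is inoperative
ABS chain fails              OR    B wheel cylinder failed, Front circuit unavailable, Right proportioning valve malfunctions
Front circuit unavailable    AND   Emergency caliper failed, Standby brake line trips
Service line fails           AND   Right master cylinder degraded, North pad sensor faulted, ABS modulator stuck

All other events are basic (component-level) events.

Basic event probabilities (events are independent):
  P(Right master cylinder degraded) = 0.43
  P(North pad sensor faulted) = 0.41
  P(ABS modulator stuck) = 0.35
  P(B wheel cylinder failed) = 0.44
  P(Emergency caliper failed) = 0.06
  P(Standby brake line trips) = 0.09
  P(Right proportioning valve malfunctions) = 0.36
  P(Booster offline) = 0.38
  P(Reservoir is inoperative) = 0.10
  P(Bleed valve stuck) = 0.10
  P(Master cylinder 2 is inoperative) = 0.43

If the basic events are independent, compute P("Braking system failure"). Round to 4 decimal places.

0.9043

P(Service line fails) [AND] = 0.43 × 0.41 × 0.35 = 0.061705
P(Front circuit unavailable) [AND] = 0.06 × 0.09 = 0.005400
P(ABS chain fails) [OR] = 1 − (1−0.44) × (1−0.005400) × (1−0.36) = 0.643535
P(Booster path fails) [OR] = 1 − (1−0.10) × (1−0.43) = 0.487000
P(Parking branch unavailable) [OR] = 1 − (1−0.38) × (1−0.10) × (1−0.487000) = 0.713746
P(Braking system failure) [OR] = 1 − (1−0.061705) × (1−0.643535) × (1−0.713746) = 0.904257
Rounded to 4 decimal places: P(Braking system failure) ≈ 0.9043.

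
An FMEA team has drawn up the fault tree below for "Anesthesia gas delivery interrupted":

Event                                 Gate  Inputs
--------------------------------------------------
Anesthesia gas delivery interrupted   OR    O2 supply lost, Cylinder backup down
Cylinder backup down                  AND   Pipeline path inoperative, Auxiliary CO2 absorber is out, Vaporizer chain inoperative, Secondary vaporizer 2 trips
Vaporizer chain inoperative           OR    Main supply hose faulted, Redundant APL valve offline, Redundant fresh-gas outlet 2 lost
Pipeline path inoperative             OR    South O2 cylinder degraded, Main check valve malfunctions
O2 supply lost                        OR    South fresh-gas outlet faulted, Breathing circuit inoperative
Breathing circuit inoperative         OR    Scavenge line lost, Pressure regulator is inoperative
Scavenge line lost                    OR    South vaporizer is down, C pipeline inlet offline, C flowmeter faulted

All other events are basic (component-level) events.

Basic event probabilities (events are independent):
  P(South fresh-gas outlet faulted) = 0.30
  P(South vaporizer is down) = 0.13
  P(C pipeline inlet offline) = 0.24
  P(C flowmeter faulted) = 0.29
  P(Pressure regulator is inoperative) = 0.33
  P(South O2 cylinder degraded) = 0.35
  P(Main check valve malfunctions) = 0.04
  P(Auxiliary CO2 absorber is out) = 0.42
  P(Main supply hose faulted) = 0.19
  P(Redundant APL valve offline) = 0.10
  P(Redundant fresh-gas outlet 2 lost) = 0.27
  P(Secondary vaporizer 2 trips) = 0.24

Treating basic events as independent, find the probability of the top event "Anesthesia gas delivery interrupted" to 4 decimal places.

P(Scavenge line lost) [OR] = 1 − (1−0.13) × (1−0.24) × (1−0.29) = 0.530548
P(Breathing circuit inoperative) [OR] = 1 − (1−0.530548) × (1−0.33) = 0.685467
P(O2 supply lost) [OR] = 1 − (1−0.30) × (1−0.685467) = 0.779827
P(Pipeline path inoperative) [OR] = 1 − (1−0.35) × (1−0.04) = 0.376000
P(Vaporizer chain inoperative) [OR] = 1 − (1−0.19) × (1−0.10) × (1−0.27) = 0.467830
P(Cylinder backup down) [AND] = 0.376000 × 0.42 × 0.467830 × 0.24 = 0.017731
P(Anesthesia gas delivery interrupted) [OR] = 1 − (1−0.779827) × (1−0.017731) = 0.783731
Rounded to 4 decimal places: P(Anesthesia gas delivery interrupted) ≈ 0.7837.

0.7837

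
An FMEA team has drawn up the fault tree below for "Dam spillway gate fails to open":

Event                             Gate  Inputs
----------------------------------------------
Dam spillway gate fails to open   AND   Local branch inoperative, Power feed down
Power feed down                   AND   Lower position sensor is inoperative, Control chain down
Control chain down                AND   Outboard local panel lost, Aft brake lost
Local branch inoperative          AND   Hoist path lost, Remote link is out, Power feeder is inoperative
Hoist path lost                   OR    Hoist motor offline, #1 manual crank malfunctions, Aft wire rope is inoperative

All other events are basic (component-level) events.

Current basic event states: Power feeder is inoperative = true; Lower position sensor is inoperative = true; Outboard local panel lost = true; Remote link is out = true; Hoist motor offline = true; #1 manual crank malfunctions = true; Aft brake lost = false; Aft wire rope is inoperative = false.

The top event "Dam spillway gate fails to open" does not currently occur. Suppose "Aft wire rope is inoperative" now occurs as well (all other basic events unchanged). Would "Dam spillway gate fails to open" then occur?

Counterfactual: set "Aft wire rope is inoperative" to occurred.
Hoist path lost [OR]: Hoist motor offline=occurs, #1 manual crank malfunctions=occurs, Aft wire rope is inoperative=occurs → at least one input occurs → occurs.
Local branch inoperative [AND]: Hoist path lost=occurs, Remote link is out=occurs, Power feeder is inoperative=occurs → all inputs occur → occurs.
Control chain down [AND]: Outboard local panel lost=occurs, Aft brake lost=not → not all inputs occur → does not occur.
Power feed down [AND]: Lower position sensor is inoperative=occurs, Control chain down=not → not all inputs occur → does not occur.
Dam spillway gate fails to open [AND]: Local branch inoperative=occurs, Power feed down=not → not all inputs occur → does not occur.

No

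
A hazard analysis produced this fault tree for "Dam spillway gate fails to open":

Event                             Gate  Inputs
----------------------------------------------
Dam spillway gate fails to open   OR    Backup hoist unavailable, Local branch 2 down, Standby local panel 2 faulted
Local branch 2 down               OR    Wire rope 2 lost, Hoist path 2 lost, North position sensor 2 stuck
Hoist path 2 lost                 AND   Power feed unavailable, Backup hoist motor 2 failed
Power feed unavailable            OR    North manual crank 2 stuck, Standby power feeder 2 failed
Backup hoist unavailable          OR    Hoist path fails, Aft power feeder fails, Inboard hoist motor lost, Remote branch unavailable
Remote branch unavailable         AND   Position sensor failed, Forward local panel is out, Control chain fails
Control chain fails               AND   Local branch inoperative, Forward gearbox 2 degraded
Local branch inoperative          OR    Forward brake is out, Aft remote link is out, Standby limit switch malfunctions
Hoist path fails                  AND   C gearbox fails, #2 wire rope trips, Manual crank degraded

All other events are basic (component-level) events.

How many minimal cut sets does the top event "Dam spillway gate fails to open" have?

Hoist path fails [AND]: one cut set from each child combined → 1 × 1 × 1 = 1 cut set(s).
Local branch inoperative [OR]: union of children's cut sets → 3 cut set(s).
Control chain fails [AND]: one cut set from each child combined → 3 × 1 = 3 cut set(s).
Remote branch unavailable [AND]: one cut set from each child combined → 1 × 1 × 3 = 3 cut set(s).
Backup hoist unavailable [OR]: union of children's cut sets → 6 cut set(s).
Power feed unavailable [OR]: union of children's cut sets → 2 cut set(s).
Hoist path 2 lost [AND]: one cut set from each child combined → 2 × 1 = 2 cut set(s).
Local branch 2 down [OR]: union of children's cut sets → 4 cut set(s).
Dam spillway gate fails to open [OR]: union of children's cut sets → 11 cut set(s).

11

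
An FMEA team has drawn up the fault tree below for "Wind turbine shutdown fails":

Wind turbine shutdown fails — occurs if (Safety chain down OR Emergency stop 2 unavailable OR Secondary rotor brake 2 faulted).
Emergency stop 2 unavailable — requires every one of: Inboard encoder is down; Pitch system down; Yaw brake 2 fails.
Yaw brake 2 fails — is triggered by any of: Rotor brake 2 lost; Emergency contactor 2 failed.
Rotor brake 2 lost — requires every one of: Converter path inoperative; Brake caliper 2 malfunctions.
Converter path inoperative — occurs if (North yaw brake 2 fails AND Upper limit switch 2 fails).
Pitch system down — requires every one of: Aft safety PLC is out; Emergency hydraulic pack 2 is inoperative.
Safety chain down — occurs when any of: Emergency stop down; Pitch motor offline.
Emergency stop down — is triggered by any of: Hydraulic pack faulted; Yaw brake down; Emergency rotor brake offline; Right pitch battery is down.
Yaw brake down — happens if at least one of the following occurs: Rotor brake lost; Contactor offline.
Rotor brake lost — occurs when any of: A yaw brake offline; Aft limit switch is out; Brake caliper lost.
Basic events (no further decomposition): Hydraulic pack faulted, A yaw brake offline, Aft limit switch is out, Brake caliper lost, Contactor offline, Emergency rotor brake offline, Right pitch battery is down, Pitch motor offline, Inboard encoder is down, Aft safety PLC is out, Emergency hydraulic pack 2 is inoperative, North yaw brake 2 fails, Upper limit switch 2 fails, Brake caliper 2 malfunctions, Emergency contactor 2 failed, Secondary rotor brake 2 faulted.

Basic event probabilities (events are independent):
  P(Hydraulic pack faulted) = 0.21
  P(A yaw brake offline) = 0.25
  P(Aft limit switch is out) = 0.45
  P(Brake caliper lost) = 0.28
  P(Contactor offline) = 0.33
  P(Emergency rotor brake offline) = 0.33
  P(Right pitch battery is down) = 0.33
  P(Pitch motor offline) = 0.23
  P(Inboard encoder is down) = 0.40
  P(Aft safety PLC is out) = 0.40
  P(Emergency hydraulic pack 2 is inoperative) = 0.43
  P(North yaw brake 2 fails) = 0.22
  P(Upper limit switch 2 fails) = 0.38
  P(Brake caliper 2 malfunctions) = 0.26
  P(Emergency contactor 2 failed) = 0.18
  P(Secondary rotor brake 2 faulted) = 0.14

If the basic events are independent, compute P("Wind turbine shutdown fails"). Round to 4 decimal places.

0.9539

P(Rotor brake lost) [OR] = 1 − (1−0.25) × (1−0.45) × (1−0.28) = 0.703000
P(Yaw brake down) [OR] = 1 − (1−0.703000) × (1−0.33) = 0.801010
P(Emergency stop down) [OR] = 1 − (1−0.21) × (1−0.801010) × (1−0.33) × (1−0.33) = 0.929432
P(Safety chain down) [OR] = 1 − (1−0.929432) × (1−0.23) = 0.945663
P(Pitch system down) [AND] = 0.40 × 0.43 = 0.172000
P(Converter path inoperative) [AND] = 0.22 × 0.38 = 0.083600
P(Rotor brake 2 lost) [AND] = 0.083600 × 0.26 = 0.021736
P(Yaw brake 2 fails) [OR] = 1 − (1−0.021736) × (1−0.18) = 0.197824
P(Emergency stop 2 unavailable) [AND] = 0.40 × 0.172000 × 0.197824 = 0.013610
P(Wind turbine shutdown fails) [OR] = 1 − (1−0.945663) × (1−0.013610) × (1−0.14) = 0.953906
Rounded to 4 decimal places: P(Wind turbine shutdown fails) ≈ 0.9539.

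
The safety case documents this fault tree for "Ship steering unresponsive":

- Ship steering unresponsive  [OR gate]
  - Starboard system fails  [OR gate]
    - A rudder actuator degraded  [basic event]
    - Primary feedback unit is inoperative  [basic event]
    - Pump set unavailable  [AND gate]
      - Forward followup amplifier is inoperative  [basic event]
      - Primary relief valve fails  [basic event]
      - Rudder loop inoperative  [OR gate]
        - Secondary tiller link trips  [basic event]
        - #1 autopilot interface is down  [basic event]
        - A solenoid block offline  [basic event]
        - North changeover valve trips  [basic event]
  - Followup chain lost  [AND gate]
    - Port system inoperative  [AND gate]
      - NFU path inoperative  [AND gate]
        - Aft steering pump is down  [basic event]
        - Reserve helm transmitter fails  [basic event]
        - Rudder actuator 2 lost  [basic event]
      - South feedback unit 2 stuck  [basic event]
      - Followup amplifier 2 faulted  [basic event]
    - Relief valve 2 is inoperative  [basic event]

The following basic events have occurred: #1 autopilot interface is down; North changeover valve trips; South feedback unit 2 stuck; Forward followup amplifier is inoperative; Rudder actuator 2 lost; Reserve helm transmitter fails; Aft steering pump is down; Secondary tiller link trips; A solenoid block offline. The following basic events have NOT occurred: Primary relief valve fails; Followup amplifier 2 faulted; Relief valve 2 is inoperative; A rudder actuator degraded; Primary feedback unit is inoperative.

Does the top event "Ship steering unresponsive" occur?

No

Rudder loop inoperative [OR]: Secondary tiller link trips=occurs, #1 autopilot interface is down=occurs, A solenoid block offline=occurs, North changeover valve trips=occurs → at least one input occurs → occurs.
Pump set unavailable [AND]: Forward followup amplifier is inoperative=occurs, Primary relief valve fails=not, Rudder loop inoperative=occurs → not all inputs occur → does not occur.
Starboard system fails [OR]: A rudder actuator degraded=not, Primary feedback unit is inoperative=not, Pump set unavailable=not → no input occurs → does not occur.
NFU path inoperative [AND]: Aft steering pump is down=occurs, Reserve helm transmitter fails=occurs, Rudder actuator 2 lost=occurs → all inputs occur → occurs.
Port system inoperative [AND]: NFU path inoperative=occurs, South feedback unit 2 stuck=occurs, Followup amplifier 2 faulted=not → not all inputs occur → does not occur.
Followup chain lost [AND]: Port system inoperative=not, Relief valve 2 is inoperative=not → not all inputs occur → does not occur.
Ship steering unresponsive [OR]: Starboard system fails=not, Followup chain lost=not → no input occurs → does not occur.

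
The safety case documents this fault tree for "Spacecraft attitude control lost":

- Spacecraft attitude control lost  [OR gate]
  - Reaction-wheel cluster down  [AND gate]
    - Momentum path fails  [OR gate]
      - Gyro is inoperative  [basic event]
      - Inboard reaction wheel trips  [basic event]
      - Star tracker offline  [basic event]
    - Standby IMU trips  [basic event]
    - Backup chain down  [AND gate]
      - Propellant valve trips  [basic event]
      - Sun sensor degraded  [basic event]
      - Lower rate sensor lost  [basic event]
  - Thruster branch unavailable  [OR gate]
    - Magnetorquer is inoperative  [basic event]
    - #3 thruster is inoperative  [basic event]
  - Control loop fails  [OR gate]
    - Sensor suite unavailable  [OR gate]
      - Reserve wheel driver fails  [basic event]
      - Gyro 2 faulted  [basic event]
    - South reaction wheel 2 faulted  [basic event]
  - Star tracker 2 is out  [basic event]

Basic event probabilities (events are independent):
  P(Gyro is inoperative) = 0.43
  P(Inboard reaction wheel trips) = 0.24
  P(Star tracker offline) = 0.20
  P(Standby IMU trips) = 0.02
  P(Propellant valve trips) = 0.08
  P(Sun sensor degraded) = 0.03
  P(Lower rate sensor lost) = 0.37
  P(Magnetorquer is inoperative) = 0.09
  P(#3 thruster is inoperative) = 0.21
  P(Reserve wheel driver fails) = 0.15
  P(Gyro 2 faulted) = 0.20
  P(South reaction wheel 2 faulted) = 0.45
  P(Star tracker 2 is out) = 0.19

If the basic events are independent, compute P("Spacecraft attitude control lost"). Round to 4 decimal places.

P(Momentum path fails) [OR] = 1 − (1−0.43) × (1−0.24) × (1−0.20) = 0.653440
P(Backup chain down) [AND] = 0.08 × 0.03 × 0.37 = 0.000888
P(Reaction-wheel cluster down) [AND] = 0.653440 × 0.02 × 0.000888 = 0.000012
P(Thruster branch unavailable) [OR] = 1 − (1−0.09) × (1−0.21) = 0.281100
P(Sensor suite unavailable) [OR] = 1 − (1−0.15) × (1−0.20) = 0.320000
P(Control loop fails) [OR] = 1 − (1−0.320000) × (1−0.45) = 0.626000
P(Spacecraft attitude control lost) [OR] = 1 − (1−0.000012) × (1−0.281100) × (1−0.626000) × (1−0.19) = 0.782219
Rounded to 4 decimal places: P(Spacecraft attitude control lost) ≈ 0.7822.

0.7822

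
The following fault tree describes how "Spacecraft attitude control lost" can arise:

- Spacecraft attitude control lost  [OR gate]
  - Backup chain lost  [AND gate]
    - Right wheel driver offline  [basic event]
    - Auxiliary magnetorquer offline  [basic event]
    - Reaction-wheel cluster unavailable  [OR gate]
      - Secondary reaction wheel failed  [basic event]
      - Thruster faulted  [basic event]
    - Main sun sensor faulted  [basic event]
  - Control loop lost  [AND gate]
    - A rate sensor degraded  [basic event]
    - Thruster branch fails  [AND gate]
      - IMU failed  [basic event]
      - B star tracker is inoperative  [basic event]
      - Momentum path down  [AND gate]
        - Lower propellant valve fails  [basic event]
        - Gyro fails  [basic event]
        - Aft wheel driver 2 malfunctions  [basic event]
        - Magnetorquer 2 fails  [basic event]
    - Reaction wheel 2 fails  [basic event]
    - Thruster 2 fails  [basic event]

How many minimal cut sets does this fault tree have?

Reaction-wheel cluster unavailable [OR]: union of children's cut sets → 2 cut set(s).
Backup chain lost [AND]: one cut set from each child combined → 1 × 1 × 2 × 1 = 2 cut set(s).
Momentum path down [AND]: one cut set from each child combined → 1 × 1 × 1 × 1 = 1 cut set(s).
Thruster branch fails [AND]: one cut set from each child combined → 1 × 1 × 1 = 1 cut set(s).
Control loop lost [AND]: one cut set from each child combined → 1 × 1 × 1 × 1 = 1 cut set(s).
Spacecraft attitude control lost [OR]: union of children's cut sets → 3 cut set(s).
Minimal cut sets: {Auxiliary magnetorquer offline, Main sun sensor faulted, Right wheel driver offline, Secondary reaction wheel failed}; {Auxiliary magnetorquer offline, Main sun sensor faulted, Right wheel driver offline, Thruster faulted}; {A rate sensor degraded, Aft wheel driver 2 malfunctions, B star tracker is inoperative, Gyro fails, IMU failed, Lower propellant valve fails, Magnetorquer 2 fails, Reaction wheel 2 fails, Thruster 2 fails}.

3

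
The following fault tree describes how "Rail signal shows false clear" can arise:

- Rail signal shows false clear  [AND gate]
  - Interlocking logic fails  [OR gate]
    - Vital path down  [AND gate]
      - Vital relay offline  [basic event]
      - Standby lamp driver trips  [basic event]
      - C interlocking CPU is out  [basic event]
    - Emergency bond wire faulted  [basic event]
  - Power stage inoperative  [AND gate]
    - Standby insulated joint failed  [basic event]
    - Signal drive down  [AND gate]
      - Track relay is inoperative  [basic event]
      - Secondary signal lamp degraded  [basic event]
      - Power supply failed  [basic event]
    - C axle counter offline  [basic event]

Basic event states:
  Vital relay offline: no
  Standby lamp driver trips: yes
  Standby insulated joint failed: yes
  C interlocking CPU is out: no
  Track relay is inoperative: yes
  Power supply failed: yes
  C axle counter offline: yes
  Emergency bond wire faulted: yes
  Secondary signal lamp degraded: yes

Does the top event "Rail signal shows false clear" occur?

Vital path down [AND]: Vital relay offline=not, Standby lamp driver trips=occurs, C interlocking CPU is out=not → not all inputs occur → does not occur.
Interlocking logic fails [OR]: Vital path down=not, Emergency bond wire faulted=occurs → at least one input occurs → occurs.
Signal drive down [AND]: Track relay is inoperative=occurs, Secondary signal lamp degraded=occurs, Power supply failed=occurs → all inputs occur → occurs.
Power stage inoperative [AND]: Standby insulated joint failed=occurs, Signal drive down=occurs, C axle counter offline=occurs → all inputs occur → occurs.
Rail signal shows false clear [AND]: Interlocking logic fails=occurs, Power stage inoperative=occurs → all inputs occur → occurs.

Yes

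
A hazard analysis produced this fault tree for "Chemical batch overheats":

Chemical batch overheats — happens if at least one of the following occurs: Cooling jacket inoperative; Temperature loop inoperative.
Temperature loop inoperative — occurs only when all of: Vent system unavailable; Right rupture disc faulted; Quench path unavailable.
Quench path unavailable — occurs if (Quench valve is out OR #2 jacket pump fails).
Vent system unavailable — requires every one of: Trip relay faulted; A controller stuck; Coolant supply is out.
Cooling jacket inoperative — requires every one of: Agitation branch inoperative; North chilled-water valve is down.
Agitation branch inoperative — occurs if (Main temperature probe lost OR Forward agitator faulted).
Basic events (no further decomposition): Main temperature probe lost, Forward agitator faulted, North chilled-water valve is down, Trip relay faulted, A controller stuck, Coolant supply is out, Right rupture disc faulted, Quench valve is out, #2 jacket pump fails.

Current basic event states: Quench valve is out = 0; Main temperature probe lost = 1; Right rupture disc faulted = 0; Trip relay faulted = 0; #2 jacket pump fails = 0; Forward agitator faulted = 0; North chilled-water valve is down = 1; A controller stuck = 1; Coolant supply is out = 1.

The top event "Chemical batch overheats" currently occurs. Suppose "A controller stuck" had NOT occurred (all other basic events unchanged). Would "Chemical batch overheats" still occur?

Counterfactual: set "A controller stuck" to not occurred.
Agitation branch inoperative [OR]: Main temperature probe lost=occurs, Forward agitator faulted=not → at least one input occurs → occurs.
Cooling jacket inoperative [AND]: Agitation branch inoperative=occurs, North chilled-water valve is down=occurs → all inputs occur → occurs.
Vent system unavailable [AND]: Trip relay faulted=not, A controller stuck=not, Coolant supply is out=occurs → not all inputs occur → does not occur.
Quench path unavailable [OR]: Quench valve is out=not, #2 jacket pump fails=not → no input occurs → does not occur.
Temperature loop inoperative [AND]: Vent system unavailable=not, Right rupture disc faulted=not, Quench path unavailable=not → not all inputs occur → does not occur.
Chemical batch overheats [OR]: Cooling jacket inoperative=occurs, Temperature loop inoperative=not → at least one input occurs → occurs.

Yes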